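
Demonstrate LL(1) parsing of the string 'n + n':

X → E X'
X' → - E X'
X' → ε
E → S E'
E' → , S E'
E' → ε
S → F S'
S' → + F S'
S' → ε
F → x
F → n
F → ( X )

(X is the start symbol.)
Stack is shown with the top on the left.

Stack           Input    Action
-------------------------------
X $             n + n $  output X → E X'
E X' $          n + n $  output E → S E'
S E' X' $       n + n $  output S → F S'
F S' E' X' $    n + n $  output F → n
n S' E' X' $    n + n $  match 'n'
S' E' X' $      + n $    output S' → + F S'
+ F S' E' X' $  + n $    match '+'
F S' E' X' $    n $      output F → n
n S' E' X' $    n $      match 'n'
S' E' X' $      $        output S' → ε
E' X' $         $        output E' → ε
X' $            $        output X' → ε
$               $        accept

The string is accepted.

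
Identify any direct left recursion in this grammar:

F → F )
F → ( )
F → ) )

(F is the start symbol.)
Yes, F is left-recursive

F → F ): LEFT RECURSIVE (starts with F)
F → ( ): starts with '('
F → ) ): starts with ')'

The grammar has direct left recursion on: F.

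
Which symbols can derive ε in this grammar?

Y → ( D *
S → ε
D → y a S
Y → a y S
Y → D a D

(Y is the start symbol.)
{ 'S' }

A non-terminal is nullable if it can derive ε (the empty string): either it has an ε-production, or it has a production whose right-hand side consists entirely of nullable non-terminals.

ε-productions: S → ε
So S is immediately nullable.
No further non-terminal can be added: every production for the remaining non-terminals contains a terminal or a non-nullable non-terminal.
Nullable = { 'S' }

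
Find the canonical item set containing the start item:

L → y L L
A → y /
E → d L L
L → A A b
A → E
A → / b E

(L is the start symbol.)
First, augment the grammar with L' → L
I₀ = CLOSURE({ [L' → . L] }):
  [L' → . L] has the dot before L: add [L → . y L L], [L → . A A b]
  [L → . A A b] has the dot before A: add [A → . y /], [A → . E], [A → . / b E]
  [A → . E] has the dot before E: add [E → . d L L]
No further items can be added.

I₀ = { [A → . / b E], [A → . E], [A → . y /], [E → . d L L], [L → . A A b], [L → . y L L], [L' → . L] }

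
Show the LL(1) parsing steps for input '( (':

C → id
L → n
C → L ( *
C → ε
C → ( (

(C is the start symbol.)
LL(1) parsing maintains a stack (initially the start symbol over $) and the input. At each step: if the stack top is a terminal, match it against the current input token; if it is a non-terminal N, replace it with the RHS of M[N, lookahead] (the unique production whose predict set contains the lookahead).

Stack is shown with the top on the left.

Stack  Input  Action
--------------------
C $    ( ( $  output C → ( (
( ( $  ( ( $  match '('
( $    ( $    match '('
$      $      accept

The string is accepted.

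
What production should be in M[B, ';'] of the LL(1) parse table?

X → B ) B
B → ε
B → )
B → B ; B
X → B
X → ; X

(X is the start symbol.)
To find M[B, ';'], we find productions for B where ';' is in the predict set (PREDICT(N → α) = (FIRST(α) \ {ε}) ∪ (FOLLOW(N) if α ⇒* ε)).

Relevant sets:
  FIRST(B) = { ')', ';', ε }
  FOLLOW(B) = { $, ')', ';' }

B → ε: PREDICT = { $, ')', ';' }
  ';' is in predict set, so this production goes in M[B, ';']
B → ): PREDICT = { ')' }
B → B ; B: PREDICT = { ')', ';' }
  ';' is in predict set, so this production goes in M[B, ';']

M[B, ';'] = B → ε, B → B ; B  (a multiply-defined cell — the grammar is not LL(1))

Answer: B → ε, B → B ; B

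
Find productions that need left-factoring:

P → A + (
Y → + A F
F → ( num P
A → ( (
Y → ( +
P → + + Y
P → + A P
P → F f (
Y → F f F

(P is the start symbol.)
Yes, P has productions with common prefix '+'

Left-factoring is needed when two productions for the same non-terminal
share a common prefix on the right-hand side.

Productions for P:
  P → A + (
  P → + + Y
  P → + A P
  P → F f (
Productions for Y:
  Y → + A F
  Y → ( +
  Y → F f F

Found common prefix '+' in productions for P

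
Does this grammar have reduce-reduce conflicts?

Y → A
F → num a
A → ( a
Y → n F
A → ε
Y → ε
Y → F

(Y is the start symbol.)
A reduce-reduce conflict occurs when an LR(0) state has two complete items [A → α .] and [B → β .] — both call for a reduction, and with no lookahead the parser cannot choose between them.

Augment with Y' → Y and build the canonical LR(0) collection (I0 = CLOSURE({[Y' → . Y]}), then GOTO on every symbol after a dot until no new states appear). It has 10 states:
  I0: { [A → . ( a], [A → .], [F → . num a], [Y → . A], [Y → . F], [Y → . n F], [Y → .], [Y' → . Y] }  — shift, 2 reduces
  I1: { [A → ( . a] }  — shift
  I2: { [Y → A .] }  — reduce
  I3: { [Y → F .] }  — reduce
  I4: { [Y' → Y .] }  — accept
  I5: { [F → . num a], [Y → n . F] }  — shift
  I6: { [F → num . a] }  — shift
  I7: { [F → num a .] }  — reduce
  I8: { [Y → n F .] }  — reduce
  I9: { [A → ( a .] }  — reduce

I0 contains complete items [A → .], [Y → .] — reduce-reduce conflict.

Answer: Yes — I0: [A → .] vs [Y → .]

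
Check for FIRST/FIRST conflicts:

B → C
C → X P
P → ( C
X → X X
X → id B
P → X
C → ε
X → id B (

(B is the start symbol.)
A FIRST/FIRST conflict occurs when two productions N → α and N → β for the same non-terminal have FIRST(α) ∩ FIRST(β) ≠ ∅ (with ε ∈ FIRST of a nullable right-hand side, so two nullable alternatives also conflict).

FIRST sets of the non-terminals at (or reachable through a nullable prefix from) the front of some alternative:
  FIRST(X) = { 'id' }

Productions for C:
  C → X P: FIRST = { 'id' }
  C → ε: FIRST = { ε }
Productions for P:
  P → ( C: FIRST = { '(' }
  P → X: FIRST = { 'id' }
Productions for X:
  X → X X: FIRST = { 'id' }
  X → id B: FIRST = { 'id' }
  X → id B (: FIRST = { 'id' }
B has only one production, so no FIRST/FIRST conflict is possible there.

Conflict for X: X → X X and X → id B
  Overlap: { 'id' }
Conflict for X: X → X X and X → id B (
  Overlap: { 'id' }
Conflict for X: X → id B and X → id B (
  Overlap: { 'id' }

Answer: Yes. X → X X / X → id B on { 'id' }; X → X X / X → id B '(' on { 'id' }; X → id B / X → id B '(' on { 'id' }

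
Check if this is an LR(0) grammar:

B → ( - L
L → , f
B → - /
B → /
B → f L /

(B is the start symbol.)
A grammar is LR(0) if no state in the canonical LR(0) collection has:
  - both a shift item (dot before a terminal) and a complete item (shift-reduce conflict), or
  - two or more complete items (reduce-reduce conflict; the accept item [B' → B .] counts as a complete item here).

Augment with B' → B and build the canonical LR(0) collection (I0 = CLOSURE({[B' → . B]}), then GOTO on every symbol after a dot until no new states appear). It has 13 states:
  I0: { [B → . ( - L], [B → . - /], [B → . /], [B → . f L /], [B' → . B] }  — shift
  I1: { [B → ( . - L] }  — shift
  I2: { [B → - . /] }  — shift
  I3: { [B → / .] }  — reduce
  I4: { [B' → B .] }  — accept
  I5: { [B → f . L /], [L → . , f] }  — shift
  I6: { [L → , . f] }  — shift
  I7: { [B → f L . /] }  — shift
  I8: { [B → f L / .] }  — reduce
  I9: { [L → , f .] }  — reduce
  I10: { [B → - / .] }  — reduce
  I11: { [B → ( - . L], [L → . , f] }  — shift
  I12: { [B → ( - L .] }  — reduce

Every state is either a pure shift/goto state or contains exactly one complete item and nothing to shift — no conflicts. The grammar is LR(0).

Answer: Yes, the grammar is LR(0)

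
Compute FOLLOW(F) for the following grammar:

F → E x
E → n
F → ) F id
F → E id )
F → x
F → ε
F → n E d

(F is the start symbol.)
{ $, 'id' }

To compute FOLLOW(F), find every occurrence of F on a right-hand side N → α F β: add FIRST(β) \ {ε}, and if β is empty or nullable also add FOLLOW(N). Iterate to a fixed point.

F is the start symbol, so $ ∈ FOLLOW(F).
In F → ) F id: F is followed by id, add FIRST(id) \ {ε} = { 'id' }

Taking the union: FOLLOW(F) = { $, 'id' }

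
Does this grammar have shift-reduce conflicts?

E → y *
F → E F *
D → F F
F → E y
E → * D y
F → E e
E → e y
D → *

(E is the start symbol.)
Yes — I7: [D → * .] vs [D → . *]; I13: [F → E e .] vs [E → e . y]; I14: [F → E y .] vs [E → y . *]

A shift-reduce conflict occurs when an LR(0) state has both:
  - a complete (reduce) item [A → α .] (dot at the end), and
  - a shift item [B → β . c γ] (dot before a terminal).

Augment with E' → E and build the canonical LR(0) collection (I0 = CLOSURE({[E' → . E]}), then GOTO on every symbol after a dot until no new states appear). It has 17 states:
  I0: { [E → . * D y], [E → . e y], [E → . y *], [E' → . E] }  — shift
  I1: { [D → . *], [D → . F F], [E → * . D y], [E → . * D y], [E → . e y], [E → . y *], [F → . E F *], [F → . E e], [F → . E y] }  — shift
  I2: { [E' → E .] }  — accept
  I3: { [E → e . y] }  — shift
  I4: { [E → y . *] }  — shift
  I5: { [E → y * .] }  — reduce
  I6: { [E → e y .] }  — reduce
  I7: { [D → * .], [D → . *], [D → . F F], [E → * . D y], [E → . * D y], [E → . e y], [E → . y *], [F → . E F *], [F → . E e], [F → . E y] }  — shift, reduce
  I8: { [E → * D . y] }  — shift
  I9: { [E → . * D y], [E → . e y], [E → . y *], [F → . E F *], [F → . E e], [F → . E y], [F → E . F *], [F → E . e], [F → E . y] }  — shift
  I10: { [D → F . F], [E → . * D y], [E → . e y], [E → . y *], [F → . E F *], [F → . E e], [F → . E y] }  — shift
  I11: { [D → F F .] }  — reduce
  I12: { [F → E F . *] }  — shift
  I13: { [E → e . y], [F → E e .] }  — shift, reduce
  I14: { [E → y . *], [F → E y .] }  — shift, reduce
  I15: { [F → E F * .] }  — reduce
  I16: { [E → * D y .] }  — reduce

I7 contains reduce item [D → * .] and shift items [D → . *], [E → . * D y], [E → . e y], [E → . y *] — shift-reduce conflict.
I13 contains reduce item [F → E e .] and shift item [E → e . y] — shift-reduce conflict.
I14 contains reduce item [F → E y .] and shift item [E → y . *] — shift-reduce conflict.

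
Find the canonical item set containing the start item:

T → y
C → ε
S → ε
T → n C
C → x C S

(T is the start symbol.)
First, augment the grammar with T' → T
I₀ = CLOSURE({ [T' → . T] }):
  [T' → . T] has the dot before T: add [T → . y], [T → . n C]
No further items can be added.

I₀ = { [T → . n C], [T → . y], [T' → . T] }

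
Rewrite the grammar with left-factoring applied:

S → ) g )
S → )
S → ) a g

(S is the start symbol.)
S → ) S'
S' → g )
S' → ε
S' → a g

Left-factoring transforms A → αβ₁ | αβ₂ into A → αA' and A' → β₁ | β₂
(α is the longest common prefix among the alternatives). Repeat until
no nonterminal has two alternatives with a common prefix.

Round 1: S has alternatives sharing prefix ')'. Introduce S': S → ) S'
  Add: S' → g )
  Add: S' → ε
  Add: S' → a g

No remaining common prefixes — done.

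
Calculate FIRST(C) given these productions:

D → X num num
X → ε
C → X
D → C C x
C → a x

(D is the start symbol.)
To compute FIRST(C), examine every production with C on the left-hand side, reading each right-hand side left to right until a non-nullable symbol is reached.

FIRST sets of the other non-terminals involved (by the same procedure, iterated to a fixed point):
  FIRST(X) = { ε }

From C → X:
  - X is a non-terminal: add FIRST(X) \ {ε} = { }
    X is nullable and nothing follows, so the whole right-hand side can vanish: ε ∈ FIRST(C)
From C → a x:
  - a is a terminal: add 'a' and stop

Collecting: FIRST(C) = { 'a', ε }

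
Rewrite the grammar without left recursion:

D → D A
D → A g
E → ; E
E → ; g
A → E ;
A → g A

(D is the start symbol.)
D → A g D'
D' → A D'
D' → ε
E → ; E
E → ; g
A → E ;
A → g A

D is directly left-recursive. The standard transformation for
  A → A α₁ | ... | A α_m | β₁ | ... | β_n
is
  A  → β₁ A' | ... | β_n A'
  A' → α₁ A' | ... | α_m A' | ε

D → A g becomes D → A g D'
D → D A becomes D' → A D'
Add D' → ε

Productions for other non-terminals are unchanged:
  E → ; E
  E → ; g
  A → E ;
  A → g A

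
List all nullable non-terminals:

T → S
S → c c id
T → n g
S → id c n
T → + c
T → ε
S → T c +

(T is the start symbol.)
ε-productions: T → ε
So T is immediately nullable.
No further non-terminal can be added: every production for the remaining non-terminals contains a terminal or a non-nullable non-terminal.
Nullable = { 'T' }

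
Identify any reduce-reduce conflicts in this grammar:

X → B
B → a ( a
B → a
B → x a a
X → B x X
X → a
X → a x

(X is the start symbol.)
Augment with X' → X and build the canonical LR(0) collection (I0 = CLOSURE({[X' → . X]}), then GOTO on every symbol after a dot until no new states appear). It has 12 states:
  I0: { [B → . a ( a], [B → . a], [B → . x a a], [X → . B x X], [X → . B], [X → . a x], [X → . a], [X' → . X] }  — shift
  I1: { [X → B . x X], [X → B .] }  — shift, reduce
  I2: { [X' → X .] }  — accept
  I3: { [B → a . ( a], [B → a .], [X → a . x], [X → a .] }  — shift, 2 reduces
  I4: { [B → x . a a] }  — shift
  I5: { [B → x a . a] }  — shift
  I6: { [B → x a a .] }  — reduce
  I7: { [B → a ( . a] }  — shift
  I8: { [X → a x .] }  — reduce
  I9: { [B → a ( a .] }  — reduce
  I10: { [B → . a ( a], [B → . a], [B → . x a a], [X → . B x X], [X → . B], [X → . a x], [X → . a], [X → B x . X] }  — shift
  I11: { [X → B x X .] }  — reduce

I3 contains complete items [B → a .], [X → a .] — reduce-reduce conflict.

Answer: Yes — I3: [B → a .] vs [X → a .]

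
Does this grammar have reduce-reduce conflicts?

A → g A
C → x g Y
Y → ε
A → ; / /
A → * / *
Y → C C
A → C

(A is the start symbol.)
No reduce-reduce conflicts

A reduce-reduce conflict occurs when an LR(0) state has two complete items [A → α .] and [B → β .] — both call for a reduction, and with no lookahead the parser cannot choose between them.

Augment with A' → A and build the canonical LR(0) collection (I0 = CLOSURE({[A' → . A]}), then GOTO on every symbol after a dot until no new states appear). It has 16 states:
  I0: { [A → . * / *], [A → . ; / /], [A → . C], [A → . g A], [A' → . A], [C → . x g Y] }  — shift
  I1: { [A → * . / *] }  — shift
  I2: { [A → ; . / /] }  — shift
  I3: { [A' → A .] }  — accept
  I4: { [A → C .] }  — reduce
  I5: { [A → . * / *], [A → . ; / /], [A → . C], [A → . g A], [A → g . A], [C → . x g Y] }  — shift
  I6: { [C → x . g Y] }  — shift
  I7: { [C → . x g Y], [C → x g . Y], [Y → . C C], [Y → .] }  — shift, reduce
  I8: { [C → . x g Y], [Y → C . C] }  — shift
  I9: { [C → x g Y .] }  — reduce
  I10: { [Y → C C .] }  — reduce
  I11: { [A → g A .] }  — reduce
  I12: { [A → ; / . /] }  — shift
  I13: { [A → ; / / .] }  — reduce
  I14: { [A → * / . *] }  — shift
  I15: { [A → * / * .] }  — reduce

No state contains more than one complete item.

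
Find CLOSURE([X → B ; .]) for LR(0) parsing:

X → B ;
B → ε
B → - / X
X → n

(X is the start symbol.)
{ [X → B ; .] }

Start with: [X → B ; .]
The dot is at the end, so nothing is added.

CLOSURE = { [X → B ; .] }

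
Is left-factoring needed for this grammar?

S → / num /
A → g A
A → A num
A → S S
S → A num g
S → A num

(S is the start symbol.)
Left-factoring is needed when two productions for the same non-terminal
share a common prefix on the right-hand side.

Productions for S:
  S → / num /
  S → A num g
  S → A num
Productions for A:
  A → g A
  A → A num
  A → S S

Found common prefix 'A num' in productions for S

Answer: Yes, S has productions with common prefix 'A num'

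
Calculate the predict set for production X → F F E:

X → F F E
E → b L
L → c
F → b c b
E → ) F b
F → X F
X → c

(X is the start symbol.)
{ 'b', 'c' }

PREDICT(X → F F E) = (FIRST(RHS) \ {ε}) ∪ (FOLLOW(X) if ε ∈ FIRST(RHS), i.e. RHS ⇒* ε)
FIRST(F) = { 'b', 'c' }
FIRST(F F E) = { 'b', 'c' }
ε ∉ FIRST(F F E), so FOLLOW(X) is not added.
PREDICT(X → F F E) = { 'b', 'c' }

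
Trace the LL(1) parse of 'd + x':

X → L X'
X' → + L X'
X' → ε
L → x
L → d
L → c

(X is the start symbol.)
LL(1) parsing maintains a stack (initially the start symbol over $) and the input. At each step: if the stack top is a terminal, match it against the current input token; if it is a non-terminal N, replace it with the RHS of M[N, lookahead] (the unique production whose predict set contains the lookahead).

Stack is shown with the top on the left.

Stack     Input    Action
-------------------------
X $       d + x $  output X → L X'
L X' $    d + x $  output L → d
d X' $    d + x $  match 'd'
X' $      + x $    output X' → + L X'
+ L X' $  + x $    match '+'
L X' $    x $      output L → x
x X' $    x $      match 'x'
X' $      $        output X' → ε
$         $        accept

The string is accepted.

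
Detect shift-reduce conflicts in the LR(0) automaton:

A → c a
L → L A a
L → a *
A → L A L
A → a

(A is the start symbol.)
A shift-reduce conflict occurs when an LR(0) state has both:
  - a complete (reduce) item [A → α .] (dot at the end), and
  - a shift item [B → β . c γ] (dot before a terminal).

Augment with A' → A and build the canonical LR(0) collection (I0 = CLOSURE({[A' → . A]}), then GOTO on every symbol after a dot until no new states appear). It has 12 states:
  I0: { [A → . L A L], [A → . a], [A → . c a], [A' → . A], [L → . L A a], [L → . a *] }  — shift
  I1: { [A' → A .] }  — accept
  I2: { [A → . L A L], [A → . a], [A → . c a], [A → L . A L], [L → . L A a], [L → . a *], [L → L . A a] }  — shift
  I3: { [A → a .], [L → a . *] }  — shift, reduce
  I4: { [A → c . a] }  — shift
  I5: { [A → c a .] }  — reduce
  I6: { [L → a * .] }  — reduce
  I7: { [A → L A . L], [L → . L A a], [L → . a *], [L → L A . a] }  — shift
  I8: { [A → . L A L], [A → . a], [A → . c a], [A → L A L .], [L → . L A a], [L → . a *], [L → L . A a] }  — shift, reduce
  I9: { [L → L A a .], [L → a . *] }  — shift, reduce
  I10: { [L → L A . a] }  — shift
  I11: { [L → L A a .] }  — reduce

I3 contains reduce item [A → a .] and shift item [L → a . *] — shift-reduce conflict.
I8 contains reduce item [A → L A L .] and shift items [A → . a], [A → . c a], [L → . a *] — shift-reduce conflict.
I9 contains reduce item [L → L A a .] and shift item [L → a . *] — shift-reduce conflict.

Answer: Yes — I3: [A → a .] vs [L → a . *]; I8: [A → L A L .] vs [A → . a]; I9: [L → L A a .] vs [L → a . *]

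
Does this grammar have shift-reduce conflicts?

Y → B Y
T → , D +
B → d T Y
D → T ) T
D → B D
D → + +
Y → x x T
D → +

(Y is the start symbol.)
Yes — I8: [D → + .] vs [D → + . +]

A shift-reduce conflict occurs when an LR(0) state has both:
  - a complete (reduce) item [A → α .] (dot at the end), and
  - a shift item [B → β . c γ] (dot before a terminal).

Augment with Y' → Y and build the canonical LR(0) collection (I0 = CLOSURE({[Y' → . Y]}), then GOTO on every symbol after a dot until no new states appear). It has 20 states:
  I0: { [B → . d T Y], [Y → . B Y], [Y → . x x T], [Y' → . Y] }  — shift
  I1: { [B → . d T Y], [Y → . B Y], [Y → . x x T], [Y → B . Y] }  — shift
  I2: { [Y' → Y .] }  — accept
  I3: { [B → d . T Y], [T → . , D +] }  — shift
  I4: { [Y → x . x T] }  — shift
  I5: { [T → . , D +], [Y → x x . T] }  — shift
  I6: { [B → . d T Y], [D → . + +], [D → . +], [D → . B D], [D → . T ) T], [T → , . D +], [T → . , D +] }  — shift
  I7: { [Y → x x T .] }  — reduce
  I8: { [D → + . +], [D → + .] }  — shift, reduce
  I9: { [B → . d T Y], [D → . + +], [D → . +], [D → . B D], [D → . T ) T], [D → B . D], [T → . , D +] }  — shift
  I10: { [T → , D . +] }  — shift
  I11: { [D → T . ) T] }  — shift
  I12: { [D → T ) . T], [T → . , D +] }  — shift
  I13: { [D → T ) T .] }  — reduce
  I14: { [T → , D + .] }  — reduce
  I15: { [D → B D .] }  — reduce
  I16: { [D → + + .] }  — reduce
  I17: { [B → . d T Y], [B → d T . Y], [Y → . B Y], [Y → . x x T] }  — shift
  I18: { [B → d T Y .] }  — reduce
  I19: { [Y → B Y .] }  — reduce

I8 contains reduce item [D → + .] and shift item [D → + . +] — shift-reduce conflict.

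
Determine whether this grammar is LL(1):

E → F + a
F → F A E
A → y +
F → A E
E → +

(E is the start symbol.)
Relevant sets:
  FIRST(F) = { 'y' }
  FIRST(A) = { 'y' }

For E:
  PREDICT(E → F '+' a) = { 'y' }
  PREDICT(E → '+') = { '+' }
For F:
  PREDICT(F → F A E) = { 'y' }
  PREDICT(F → A E) = { 'y' }
A has a single production, so nothing to check there.

Conflict found: Predict set conflict for F: { 'y' }
The grammar is NOT LL(1).

Answer: No. Predict set conflict for F: { 'y' }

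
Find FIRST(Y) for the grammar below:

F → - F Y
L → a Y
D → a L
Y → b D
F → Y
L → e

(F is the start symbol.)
From Y → b D:
  - b is a terminal: add 'b' and stop

Collecting: FIRST(Y) = { 'b' }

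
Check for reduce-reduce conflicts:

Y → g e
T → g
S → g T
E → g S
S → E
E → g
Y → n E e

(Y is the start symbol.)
A reduce-reduce conflict occurs when an LR(0) state has two complete items [A → α .] and [B → β .] — both call for a reduction, and with no lookahead the parser cannot choose between them.

Augment with Y' → Y and build the canonical LR(0) collection (I0 = CLOSURE({[Y' → . Y]}), then GOTO on every symbol after a dot until no new states appear). It has 13 states:
  I0: { [Y → . g e], [Y → . n E e], [Y' → . Y] }  — shift
  I1: { [Y' → Y .] }  — accept
  I2: { [Y → g . e] }  — shift
  I3: { [E → . g S], [E → . g], [Y → n . E e] }  — shift
  I4: { [Y → n E . e] }  — shift
  I5: { [E → . g S], [E → . g], [E → g . S], [E → g .], [S → . E], [S → . g T] }  — shift, reduce
  I6: { [S → E .] }  — reduce
  I7: { [E → g S .] }  — reduce
  I8: { [E → . g S], [E → . g], [E → g . S], [E → g .], [S → . E], [S → . g T], [S → g . T], [T → . g] }  — shift, reduce
  I9: { [S → g T .] }  — reduce
  I10: { [E → . g S], [E → . g], [E → g . S], [E → g .], [S → . E], [S → . g T], [S → g . T], [T → . g], [T → g .] }  — shift, 2 reduces
  I11: { [Y → n E e .] }  — reduce
  I12: { [Y → g e .] }  — reduce

I10 contains complete items [E → g .], [T → g .] — reduce-reduce conflict.

Answer: Yes — I10: [E → g .] vs [T → g .]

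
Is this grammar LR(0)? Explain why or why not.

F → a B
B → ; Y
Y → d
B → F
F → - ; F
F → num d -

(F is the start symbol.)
A grammar is LR(0) if no state in the canonical LR(0) collection has:
  - both a shift item (dot before a terminal) and a complete item (shift-reduce conflict), or
  - two or more complete items (reduce-reduce conflict; the accept item [F' → F .] counts as a complete item here).

Augment with F' → F and build the canonical LR(0) collection (I0 = CLOSURE({[F' → . F]}), then GOTO on every symbol after a dot until no new states appear). It has 14 states:
  I0: { [F → . - ; F], [F → . a B], [F → . num d -], [F' → . F] }  — shift
  I1: { [F → - . ; F] }  — shift
  I2: { [F' → F .] }  — accept
  I3: { [B → . ; Y], [B → . F], [F → . - ; F], [F → . a B], [F → . num d -], [F → a . B] }  — shift
  I4: { [F → num . d -] }  — shift
  I5: { [F → num d . -] }  — shift
  I6: { [F → num d - .] }  — reduce
  I7: { [B → ; . Y], [Y → . d] }  — shift
  I8: { [F → a B .] }  — reduce
  I9: { [B → F .] }  — reduce
  I10: { [B → ; Y .] }  — reduce
  I11: { [Y → d .] }  — reduce
  I12: { [F → - ; . F], [F → . - ; F], [F → . a B], [F → . num d -] }  — shift
  I13: { [F → - ; F .] }  — reduce

Every state is either a pure shift/goto state or contains exactly one complete item and nothing to shift — no conflicts. The grammar is LR(0).

Answer: Yes, the grammar is LR(0)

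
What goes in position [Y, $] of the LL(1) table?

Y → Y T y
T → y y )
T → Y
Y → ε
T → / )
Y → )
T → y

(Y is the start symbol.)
Y → ε

To find M[Y, $], we find productions for Y where $ is in the predict set (PREDICT(N → α) = (FIRST(α) \ {ε}) ∪ (FOLLOW(N) if α ⇒* ε)).

Relevant sets:
  FIRST(Y) = { ')', '/', 'y', ε }
  FIRST(T) = { ')', '/', 'y', ε }
  FOLLOW(Y) = { $, ')', '/', 'y' }

Y → Y T y: PREDICT = { ')', '/', 'y' }
Y → ε: PREDICT = { $, ')', '/', 'y' }
  $ is in predict set, so this production goes in M[Y, $]
Y → ): PREDICT = { ')' }

M[Y, $] = Y → ε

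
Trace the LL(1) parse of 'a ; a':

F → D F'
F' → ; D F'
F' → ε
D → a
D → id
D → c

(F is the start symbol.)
LL(1) parsing maintains a stack (initially the start symbol over $) and the input. At each step: if the stack top is a terminal, match it against the current input token; if it is a non-terminal N, replace it with the RHS of M[N, lookahead] (the unique production whose predict set contains the lookahead).

Stack is shown with the top on the left.

Stack     Input    Action
-------------------------
F $       a ; a $  output F → D F'
D F' $    a ; a $  output D → a
a F' $    a ; a $  match 'a'
F' $      ; a $    output F' → ; D F'
; D F' $  ; a $    match ';'
D F' $    a $      output D → a
a F' $    a $      match 'a'
F' $      $        output F' → ε
$         $        accept

The string is accepted.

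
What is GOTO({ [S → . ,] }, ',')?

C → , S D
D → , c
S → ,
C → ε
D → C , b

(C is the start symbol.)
GOTO(I, ',') = CLOSURE({ [A → αX.β] : [A → α.Xβ] ∈ I, X = ',' })

Items with dot before ',', with the dot advanced:
  [S → . ,] → [S → , .]
Closure adds nothing (no advanced item has the dot before a non-terminal).

GOTO = { [S → , .] }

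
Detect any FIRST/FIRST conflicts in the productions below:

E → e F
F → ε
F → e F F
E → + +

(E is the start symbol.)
No FIRST/FIRST conflicts.

A FIRST/FIRST conflict occurs when two productions N → α and N → β for the same non-terminal have FIRST(α) ∩ FIRST(β) ≠ ∅ (with ε ∈ FIRST of a nullable right-hand side, so two nullable alternatives also conflict).

Productions for E:
  E → e F: FIRST = { 'e' }
  E → + +: FIRST = { '+' }
Productions for F:
  F → ε: FIRST = { ε }
  F → e F F: FIRST = { 'e' }

All alternatives of each non-terminal have pairwise disjoint FIRST sets.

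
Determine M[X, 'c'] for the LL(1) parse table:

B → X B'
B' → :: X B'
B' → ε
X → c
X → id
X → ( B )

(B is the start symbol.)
To find M[X, 'c'], we find productions for X where 'c' is in the predict set (PREDICT(N → α) = (FIRST(α) \ {ε}) ∪ (FOLLOW(N) if α ⇒* ε)).

X → c: PREDICT = { 'c' }
  'c' is in predict set, so this production goes in M[X, 'c']
X → id: PREDICT = { 'id' }
X → ( B ): PREDICT = { '(' }

M[X, 'c'] = X → c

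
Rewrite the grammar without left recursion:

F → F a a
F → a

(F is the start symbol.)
F is directly left-recursive. The standard transformation for
  A → A α₁ | ... | A α_m | β₁ | ... | β_n
is
  A  → β₁ A' | ... | β_n A'
  A' → α₁ A' | ... | α_m A' | ε

F → a becomes F → a F'
F → F a a becomes F' → a a F'
Add F' → ε

Resulting grammar:
F → a F'
F' → a a F'
F' → ε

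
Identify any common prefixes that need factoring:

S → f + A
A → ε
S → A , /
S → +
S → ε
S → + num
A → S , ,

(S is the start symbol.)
Left-factoring is needed when two productions for the same non-terminal
share a common prefix on the right-hand side.

Productions for S:
  S → f + A
  S → A , /
  S → +
  S → ε
  S → + num
Productions for A:
  A → ε
  A → S , ,

Found common prefix '+' in productions for S

Answer: Yes, S has productions with common prefix '+'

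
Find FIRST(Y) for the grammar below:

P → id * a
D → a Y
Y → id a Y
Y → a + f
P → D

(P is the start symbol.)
{ 'a', 'id' }

From Y → id a Y:
  - id is a terminal: add 'id' and stop
From Y → a + f:
  - a is a terminal: add 'a' and stop

Collecting: FIRST(Y) = { 'a', 'id' }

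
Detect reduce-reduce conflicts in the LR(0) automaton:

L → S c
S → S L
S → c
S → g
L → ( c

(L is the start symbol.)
Augment with L' → L and build the canonical LR(0) collection (I0 = CLOSURE({[L' → . L]}), then GOTO on every symbol after a dot until no new states appear). It has 9 states:
  I0: { [L → . ( c], [L → . S c], [L' → . L], [S → . S L], [S → . c], [S → . g] }  — shift
  I1: { [L → ( . c] }  — shift
  I2: { [L' → L .] }  — accept
  I3: { [L → . ( c], [L → . S c], [L → S . c], [S → . S L], [S → . c], [S → . g], [S → S . L] }  — shift
  I4: { [S → c .] }  — reduce
  I5: { [S → g .] }  — reduce
  I6: { [S → S L .] }  — reduce
  I7: { [L → S c .], [S → c .] }  — 2 reduces
  I8: { [L → ( c .] }  — reduce

I7 contains complete items [L → S c .], [S → c .] — reduce-reduce conflict.

Answer: Yes — I7: [L → S c .] vs [S → c .]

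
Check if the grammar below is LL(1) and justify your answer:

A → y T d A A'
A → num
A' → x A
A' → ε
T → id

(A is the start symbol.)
A grammar is LL(1) if for each non-terminal N with multiple productions, the predict sets of those productions are pairwise disjoint, where PREDICT(N → α) = (FIRST(α) \ {ε}) ∪ (FOLLOW(N) if α ⇒* ε).

Relevant sets:
  FOLLOW(A') = { $, 'x' }

For A:
  PREDICT(A → y T d A A') = { 'y' }
  PREDICT(A → num) = { 'num' }
For A':
  PREDICT(A' → x A) = { 'x' }
  PREDICT(A' → ε) = { $, 'x' }
T has a single production, so nothing to check there.

Conflict found: Predict set conflict for A': { 'x' }
The grammar is NOT LL(1).

Answer: No. Predict set conflict for A': { 'x' }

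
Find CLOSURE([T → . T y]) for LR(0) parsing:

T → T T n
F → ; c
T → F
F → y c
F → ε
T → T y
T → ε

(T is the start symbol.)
Start with: [T → . T y]
  [T → . T y] has the dot before T: add [T → . T T n], [T → . F], [T → .]
  [T → . F] has the dot before F: add [F → . ; c], [F → . y c], [F → .]
No further items can be added.

CLOSURE = { [F → . ; c], [F → . y c], [F → .], [T → . F], [T → . T T n], [T → . T y], [T → .] }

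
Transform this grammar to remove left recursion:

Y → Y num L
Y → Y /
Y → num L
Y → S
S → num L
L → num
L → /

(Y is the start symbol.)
Y → num L Y'
Y → S Y'
Y' → num L Y'
Y' → / Y'
Y' → ε
S → num L
L → num
L → /

Y is directly left-recursive. The standard transformation for
  A → A α₁ | ... | A α_m | β₁ | ... | β_n
is
  A  → β₁ A' | ... | β_n A'
  A' → α₁ A' | ... | α_m A' | ε

Y → num L becomes Y → num L Y'
Y → S becomes Y → S Y'
Y → Y num L becomes Y' → num L Y'
Y → Y / becomes Y' → / Y'
Add Y' → ε

Productions for other non-terminals are unchanged:
  S → num L
  L → num
  L → /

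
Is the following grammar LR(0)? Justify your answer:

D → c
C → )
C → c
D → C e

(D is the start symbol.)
A grammar is LR(0) if no state in the canonical LR(0) collection has:
  - both a shift item (dot before a terminal) and a complete item (shift-reduce conflict), or
  - two or more complete items (reduce-reduce conflict; the accept item [D' → D .] counts as a complete item here).

Augment with D' → D and build the canonical LR(0) collection (I0 = CLOSURE({[D' → . D]}), then GOTO on every symbol after a dot until no new states appear). It has 6 states:
  I0: { [C → . )], [C → . c], [D → . C e], [D → . c], [D' → . D] }  — shift
  I1: { [C → ) .] }  — reduce
  I2: { [D → C . e] }  — shift
  I3: { [D' → D .] }  — accept
  I4: { [C → c .], [D → c .] }  — 2 reduces
  I5: { [D → C e .] }  — reduce

Conflict in state I4:
  Reduce-reduce conflict: [C → c .] and [D → c .]
So the grammar is NOT LR(0).

Answer: No. Reduce-reduce conflict: [C → c .] and [D → c .]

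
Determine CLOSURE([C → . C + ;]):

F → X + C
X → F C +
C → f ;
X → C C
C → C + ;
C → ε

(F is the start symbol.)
To compute CLOSURE, for each item [A → α.Bβ] where B is a non-terminal, add [B → .γ] for all productions B → γ; repeat for the newly added items until nothing changes.

Start with: [C → . C + ;]
  [C → . C + ;] has the dot before C: add [C → . f ;], [C → .]
No further items can be added.

CLOSURE = { [C → . C + ;], [C → . f ;], [C → .] }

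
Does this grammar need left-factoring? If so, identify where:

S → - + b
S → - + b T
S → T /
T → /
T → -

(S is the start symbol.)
Yes, S has productions with common prefix '- + b'

Left-factoring is needed when two productions for the same non-terminal
share a common prefix on the right-hand side.

Productions for S:
  S → - + b
  S → - + b T
  S → T /
Productions for T:
  T → /
  T → -

Found common prefix '- + b' in productions for S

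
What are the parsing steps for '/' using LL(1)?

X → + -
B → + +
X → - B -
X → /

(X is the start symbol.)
Stack is shown with the top on the left.

Stack  Input  Action
--------------------
X $    / $    output X → /
/ $    / $    match '/'
$      $      accept

The string is accepted.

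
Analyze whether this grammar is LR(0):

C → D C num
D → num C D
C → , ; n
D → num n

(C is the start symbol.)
Yes, the grammar is LR(0)

A grammar is LR(0) if no state in the canonical LR(0) collection has:
  - both a shift item (dot before a terminal) and a complete item (shift-reduce conflict), or
  - two or more complete items (reduce-reduce conflict; the accept item [C' → C .] counts as a complete item here).

Augment with C' → C and build the canonical LR(0) collection (I0 = CLOSURE({[C' → . C]}), then GOTO on every symbol after a dot until no new states appear). It has 12 states:
  I0: { [C → . , ; n], [C → . D C num], [C' → . C], [D → . num C D], [D → . num n] }  — shift
  I1: { [C → , . ; n] }  — shift
  I2: { [C' → C .] }  — accept
  I3: { [C → . , ; n], [C → . D C num], [C → D . C num], [D → . num C D], [D → . num n] }  — shift
  I4: { [C → . , ; n], [C → . D C num], [D → . num C D], [D → . num n], [D → num . C D], [D → num . n] }  — shift
  I5: { [D → . num C D], [D → . num n], [D → num C . D] }  — shift
  I6: { [D → num n .] }  — reduce
  I7: { [D → num C D .] }  — reduce
  I8: { [C → D C . num] }  — shift
  I9: { [C → D C num .] }  — reduce
  I10: { [C → , ; . n] }  — shift
  I11: { [C → , ; n .] }  — reduce

Every state is either a pure shift/goto state or contains exactly one complete item and nothing to shift — no conflicts. The grammar is LR(0).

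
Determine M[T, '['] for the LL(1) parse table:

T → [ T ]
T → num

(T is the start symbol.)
To find M[T, '['], we find productions for T where '[' is in the predict set (PREDICT(N → α) = (FIRST(α) \ {ε}) ∪ (FOLLOW(N) if α ⇒* ε)).

T → [ T ]: PREDICT = { '[' }
  '[' is in predict set, so this production goes in M[T, '[']
T → num: PREDICT = { 'num' }

M[T, '['] = T → [ T ]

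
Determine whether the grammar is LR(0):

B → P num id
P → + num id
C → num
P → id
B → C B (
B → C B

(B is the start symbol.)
No. Shift-reduce conflict between [B → C B .] and [B → C B . (]

Augment with B' → B and build the canonical LR(0) collection (I0 = CLOSURE({[B' → . B]}), then GOTO on every symbol after a dot until no new states appear). It has 13 states:
  I0: { [B → . C B (], [B → . C B], [B → . P num id], [B' → . B], [C → . num], [P → . + num id], [P → . id] }  — shift
  I1: { [P → + . num id] }  — shift
  I2: { [B' → B .] }  — accept
  I3: { [B → . C B (], [B → . C B], [B → . P num id], [B → C . B (], [B → C . B], [C → . num], [P → . + num id], [P → . id] }  — shift
  I4: { [B → P . num id] }  — shift
  I5: { [P → id .] }  — reduce
  I6: { [C → num .] }  — reduce
  I7: { [B → P num . id] }  — shift
  I8: { [B → P num id .] }  — reduce
  I9: { [B → C B . (], [B → C B .] }  — shift, reduce
  I10: { [B → C B ( .] }  — reduce
  I11: { [P → + num . id] }  — shift
  I12: { [P → + num id .] }  — reduce

Conflict in state I9:
  Shift-reduce conflict between [B → C B .] and [B → C B . (]
So the grammar is NOT LR(0).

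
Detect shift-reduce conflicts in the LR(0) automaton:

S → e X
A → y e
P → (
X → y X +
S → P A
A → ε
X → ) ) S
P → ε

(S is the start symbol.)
Yes — I0: [P → .] vs [P → . (]; I2: [A → .] vs [A → . y e]; I10: [P → .] vs [P → . (]

A shift-reduce conflict occurs when an LR(0) state has both:
  - a complete (reduce) item [A → α .] (dot at the end), and
  - a shift item [B → β . c γ] (dot before a terminal).

Augment with S' → S and build the canonical LR(0) collection (I0 = CLOSURE({[S' → . S]}), then GOTO on every symbol after a dot until no new states appear). It has 15 states:
  I0: { [P → . (], [P → .], [S → . P A], [S → . e X], [S' → . S] }  — shift, reduce
  I1: { [P → ( .] }  — reduce
  I2: { [A → . y e], [A → .], [S → P . A] }  — shift, reduce
  I3: { [S' → S .] }  — accept
  I4: { [S → e . X], [X → . ) ) S], [X → . y X +] }  — shift
  I5: { [X → ) . ) S] }  — shift
  I6: { [S → e X .] }  — reduce
  I7: { [X → . ) ) S], [X → . y X +], [X → y . X +] }  — shift
  I8: { [X → y X . +] }  — shift
  I9: { [X → y X + .] }  — reduce
  I10: { [P → . (], [P → .], [S → . P A], [S → . e X], [X → ) ) . S] }  — shift, reduce
  I11: { [X → ) ) S .] }  — reduce
  I12: { [S → P A .] }  — reduce
  I13: { [A → y . e] }  — shift
  I14: { [A → y e .] }  — reduce

I0 contains reduce item [P → .] and shift items [P → . (], [S → . e X] — shift-reduce conflict.
I2 contains reduce item [A → .] and shift item [A → . y e] — shift-reduce conflict.
I10 contains reduce item [P → .] and shift items [P → . (], [S → . e X] — shift-reduce conflict.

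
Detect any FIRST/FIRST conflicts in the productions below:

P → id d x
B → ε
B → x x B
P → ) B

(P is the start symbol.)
No FIRST/FIRST conflicts.

A FIRST/FIRST conflict occurs when two productions N → α and N → β for the same non-terminal have FIRST(α) ∩ FIRST(β) ≠ ∅ (with ε ∈ FIRST of a nullable right-hand side, so two nullable alternatives also conflict).

Productions for P:
  P → id d x: FIRST = { 'id' }
  P → ) B: FIRST = { ')' }
Productions for B:
  B → ε: FIRST = { ε }
  B → x x B: FIRST = { 'x' }

All alternatives of each non-terminal have pairwise disjoint FIRST sets.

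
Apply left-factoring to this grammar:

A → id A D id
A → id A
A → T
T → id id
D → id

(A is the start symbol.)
A → id A A'
A' → D id
A' → ε
A → T
T → id id
D → id

Left-factoring transforms A → αβ₁ | αβ₂ into A → αA' and A' → β₁ | β₂
(α is the longest common prefix among the alternatives). Repeat until
no nonterminal has two alternatives with a common prefix.

Round 1: A has alternatives sharing prefix 'id A'. Introduce A': A → id A A'
  Add: A' → D id
  Add: A' → ε

No remaining common prefixes — done.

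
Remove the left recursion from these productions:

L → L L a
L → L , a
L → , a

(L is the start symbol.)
L is directly left-recursive. The standard transformation for
  A → A α₁ | ... | A α_m | β₁ | ... | β_n
is
  A  → β₁ A' | ... | β_n A'
  A' → α₁ A' | ... | α_m A' | ε

L → , a becomes L → , a L'
L → L L a becomes L' → L a L'
L → L , a becomes L' → , a L'
Add L' → ε

Resulting grammar:
L → , a L'
L' → L a L'
L' → , a L'
L' → ε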